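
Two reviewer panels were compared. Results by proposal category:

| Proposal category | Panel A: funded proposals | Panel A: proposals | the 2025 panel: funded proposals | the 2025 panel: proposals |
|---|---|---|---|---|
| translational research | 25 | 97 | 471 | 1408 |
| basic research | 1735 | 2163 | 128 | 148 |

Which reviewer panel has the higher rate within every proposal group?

Translational research: Panel A 25/97 = 25.8%, the 2025 panel 471/1408 = 33.5% → the 2025 panel
Basic research: Panel A 1735/2163 = 80.2%, the 2025 panel 128/148 = 86.5% → the 2025 panel
The 2025 panel has the higher rate in both groups.

the 2025 panel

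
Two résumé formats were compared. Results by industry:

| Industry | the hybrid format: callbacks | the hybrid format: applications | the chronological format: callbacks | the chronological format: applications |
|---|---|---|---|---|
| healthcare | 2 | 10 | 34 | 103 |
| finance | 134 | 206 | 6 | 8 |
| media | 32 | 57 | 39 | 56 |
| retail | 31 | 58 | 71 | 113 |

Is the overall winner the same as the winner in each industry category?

Healthcare: the hybrid format 2/10 = 20.0%, the chronological format 34/103 = 33.0% → the chronological format
Finance: the hybrid format 134/206 = 65.0%, the chronological format 6/8 = 75.0% → the chronological format
Media: the hybrid format 32/57 = 56.1%, the chronological format 39/56 = 69.6% → the chronological format
Retail: the hybrid format 31/58 = 53.4%, the chronological format 71/113 = 62.8% → the chronological format
Overall: the hybrid format 199/331 = 60.1%, the chronological format 150/280 = 53.6% → the hybrid format
The chronological format wins each industry group but the hybrid format wins overall — the comparison reverses. The chronological format's applications skew toward healthcare, which has a lower base rate.

No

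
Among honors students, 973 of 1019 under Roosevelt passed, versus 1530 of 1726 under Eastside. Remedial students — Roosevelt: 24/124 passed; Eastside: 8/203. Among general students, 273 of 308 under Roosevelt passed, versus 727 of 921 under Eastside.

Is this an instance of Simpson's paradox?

Honors: Roosevelt 973/1019 = 95.5%, Eastside 1530/1726 = 88.6% → Roosevelt
Remedial: Roosevelt 24/124 = 19.4%, Eastside 8/203 = 3.9% → Roosevelt
General: Roosevelt 273/308 = 88.6%, Eastside 727/921 = 78.9% → Roosevelt
Overall: Roosevelt 1270/1451 = 87.5%, Eastside 2265/2850 = 79.5% → Roosevelt
Roosevelt wins overall and in every student group — no reversal.

No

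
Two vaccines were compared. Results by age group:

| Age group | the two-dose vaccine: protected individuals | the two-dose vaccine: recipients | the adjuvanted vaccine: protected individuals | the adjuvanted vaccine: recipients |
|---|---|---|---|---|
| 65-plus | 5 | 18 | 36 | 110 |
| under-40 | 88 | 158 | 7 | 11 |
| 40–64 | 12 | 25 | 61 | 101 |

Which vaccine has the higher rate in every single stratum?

the adjuvanted vaccine

65-plus: the two-dose vaccine 5/18 = 27.8%, the adjuvanted vaccine 36/110 = 32.7% → the adjuvanted vaccine
Under-40: the two-dose vaccine 88/158 = 55.7%, the adjuvanted vaccine 7/11 = 63.6% → the adjuvanted vaccine
40–64: the two-dose vaccine 12/25 = 48.0%, the adjuvanted vaccine 61/101 = 60.4% → the adjuvanted vaccine
The adjuvanted vaccine has the higher rate in all 3 groups.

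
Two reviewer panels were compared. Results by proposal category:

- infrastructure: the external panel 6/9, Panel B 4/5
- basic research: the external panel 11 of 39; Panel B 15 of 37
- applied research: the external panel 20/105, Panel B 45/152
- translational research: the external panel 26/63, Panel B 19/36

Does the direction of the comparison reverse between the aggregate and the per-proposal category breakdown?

No

Infrastructure: the external panel 6/9 = 66.7%, Panel B 4/5 = 80.0% → Panel B
Basic research: the external panel 11/39 = 28.2%, Panel B 15/37 = 40.5% → Panel B
Applied research: the external panel 20/105 = 19.0%, Panel B 45/152 = 29.6% → Panel B
Translational research: the external panel 26/63 = 41.3%, Panel B 19/36 = 52.8% → Panel B
Overall: the external panel 63/216 = 29.2%, Panel B 83/230 = 36.1% → Panel B
Panel B wins overall and in every proposal group — no reversal.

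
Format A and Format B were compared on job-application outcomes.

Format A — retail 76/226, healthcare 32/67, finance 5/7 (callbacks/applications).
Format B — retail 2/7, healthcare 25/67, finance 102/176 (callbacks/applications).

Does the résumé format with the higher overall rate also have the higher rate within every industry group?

No

Retail: Format A 76/226 = 33.6%, Format B 2/7 = 28.6% → Format A
Healthcare: Format A 32/67 = 47.8%, Format B 25/67 = 37.3% → Format A
Finance: Format A 5/7 = 71.4%, Format B 102/176 = 58.0% → Format A
Overall: Format A 113/300 = 37.7%, Format B 129/250 = 51.6% → Format B
Format A wins each industry group but Format B wins overall — the comparison reverses. Format A's applications skew toward retail, which has a lower base rate.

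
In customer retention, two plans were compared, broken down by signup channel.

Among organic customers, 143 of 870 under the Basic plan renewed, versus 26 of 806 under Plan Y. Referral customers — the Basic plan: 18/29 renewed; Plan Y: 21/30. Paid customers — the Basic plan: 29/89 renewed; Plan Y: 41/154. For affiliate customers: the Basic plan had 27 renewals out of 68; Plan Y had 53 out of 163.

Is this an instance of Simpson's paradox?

No

Organic: the Basic plan 143/870 = 16.4%, Plan Y 26/806 = 3.2% → the Basic plan
Referral: the Basic plan 18/29 = 62.1%, Plan Y 21/30 = 70.0% → Plan Y
Paid: the Basic plan 29/89 = 32.6%, Plan Y 41/154 = 26.6% → the Basic plan
Affiliate: the Basic plan 27/68 = 39.7%, Plan Y 53/163 = 32.5% → the Basic plan
Overall: the Basic plan 217/1056 = 20.5%, Plan Y 141/1153 = 12.2% → the Basic plan
Neither sweeps: the Basic plan wins 3 of 4 groups, Plan Y wins 1. The Basic plan wins overall but not every group — no Simpson reversal.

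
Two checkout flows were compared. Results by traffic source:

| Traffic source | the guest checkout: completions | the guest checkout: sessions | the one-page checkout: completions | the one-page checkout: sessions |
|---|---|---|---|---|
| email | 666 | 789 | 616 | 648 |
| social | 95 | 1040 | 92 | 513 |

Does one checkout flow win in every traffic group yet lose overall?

Email: the guest checkout 666/789 = 84.4%, the one-page checkout 616/648 = 95.1% → the one-page checkout
Social: the guest checkout 95/1040 = 9.1%, the one-page checkout 92/513 = 17.9% → the one-page checkout
Overall: the guest checkout 761/1829 = 41.6%, the one-page checkout 708/1161 = 61.0% → the one-page checkout
The one-page checkout wins overall and in every traffic group — no reversal.

No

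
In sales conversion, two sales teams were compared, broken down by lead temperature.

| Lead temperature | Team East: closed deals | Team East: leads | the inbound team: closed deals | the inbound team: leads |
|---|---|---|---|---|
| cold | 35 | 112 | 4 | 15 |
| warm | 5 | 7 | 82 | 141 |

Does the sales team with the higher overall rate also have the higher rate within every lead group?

No

Cold: Team East 35/112 = 31.2%, the inbound team 4/15 = 26.7% → Team East
Warm: Team East 5/7 = 71.4%, the inbound team 82/141 = 58.2% → Team East
Overall: Team East 40/119 = 33.6%, the inbound team 86/156 = 55.1% → the inbound team
Team East wins each lead group but the inbound team wins overall — the comparison reverses. Team East's leads skew toward cold, which has a lower base rate.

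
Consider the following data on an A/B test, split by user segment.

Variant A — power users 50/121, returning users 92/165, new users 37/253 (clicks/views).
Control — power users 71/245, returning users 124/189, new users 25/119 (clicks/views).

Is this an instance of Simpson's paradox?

No

Power users: Variant A 50/121 = 41.3%, Control 71/245 = 29.0% → Variant A
Returning users: Variant A 92/165 = 55.8%, Control 124/189 = 65.6% → Control
New users: Variant A 37/253 = 14.6%, Control 25/119 = 21.0% → Control
Overall: Variant A 179/539 = 33.2%, Control 220/553 = 39.8% → Control
Neither sweeps: Variant A wins 1 of 3 groups, Control wins 2. Control wins overall but not every group — no Simpson reversal.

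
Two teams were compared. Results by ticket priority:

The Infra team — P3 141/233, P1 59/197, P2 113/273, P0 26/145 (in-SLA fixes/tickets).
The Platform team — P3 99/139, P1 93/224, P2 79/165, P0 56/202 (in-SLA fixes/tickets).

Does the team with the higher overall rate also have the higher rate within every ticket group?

Yes

P3: the Infra team 141/233 = 60.5%, the Platform team 99/139 = 71.2% → the Platform team
P1: the Infra team 59/197 = 29.9%, the Platform team 93/224 = 41.5% → the Platform team
P2: the Infra team 113/273 = 41.4%, the Platform team 79/165 = 47.9% → the Platform team
P0: the Infra team 26/145 = 17.9%, the Platform team 56/202 = 27.7% → the Platform team
Overall: the Infra team 339/848 = 40.0%, the Platform team 327/730 = 44.8% → the Platform team
The Platform team wins overall and in every ticket group — no reversal.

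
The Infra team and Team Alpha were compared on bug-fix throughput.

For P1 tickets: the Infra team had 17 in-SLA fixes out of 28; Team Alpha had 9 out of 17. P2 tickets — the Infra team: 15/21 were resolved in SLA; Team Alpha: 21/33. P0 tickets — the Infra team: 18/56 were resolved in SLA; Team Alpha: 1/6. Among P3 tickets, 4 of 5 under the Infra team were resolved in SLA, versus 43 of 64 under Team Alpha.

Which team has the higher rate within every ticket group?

P1: the Infra team 17/28 = 60.7%, Team Alpha 9/17 = 52.9% → the Infra team
P2: the Infra team 15/21 = 71.4%, Team Alpha 21/33 = 63.6% → the Infra team
P0: the Infra team 18/56 = 32.1%, Team Alpha 1/6 = 16.7% → the Infra team
P3: the Infra team 4/5 = 80.0%, Team Alpha 43/64 = 67.2% → the Infra team
The Infra team has the higher rate in all 4 groups.

the Infra team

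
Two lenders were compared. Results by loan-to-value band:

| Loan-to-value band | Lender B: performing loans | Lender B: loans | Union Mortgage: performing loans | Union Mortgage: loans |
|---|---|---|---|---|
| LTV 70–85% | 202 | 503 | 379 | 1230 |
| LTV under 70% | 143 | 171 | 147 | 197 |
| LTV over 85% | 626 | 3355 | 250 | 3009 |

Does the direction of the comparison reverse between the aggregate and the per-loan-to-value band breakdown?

LTV 70–85%: Lender B 202/503 = 40.2%, Union Mortgage 379/1230 = 30.8% → Lender B
LTV under 70%: Lender B 143/171 = 83.6%, Union Mortgage 147/197 = 74.6% → Lender B
LTV over 85%: Lender B 626/3355 = 18.7%, Union Mortgage 250/3009 = 8.3% → Lender B
Overall: Lender B 971/4029 = 24.1%, Union Mortgage 776/4436 = 17.5% → Lender B
Lender B wins overall and in every loan-to-value group — no reversal.

No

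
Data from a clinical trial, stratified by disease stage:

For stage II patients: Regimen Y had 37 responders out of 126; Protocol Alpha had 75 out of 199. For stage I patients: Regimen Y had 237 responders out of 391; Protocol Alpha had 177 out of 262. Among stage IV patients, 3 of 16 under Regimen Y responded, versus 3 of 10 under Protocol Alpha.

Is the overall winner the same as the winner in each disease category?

Yes

Stage II: Regimen Y 37/126 = 29.4%, Protocol Alpha 75/199 = 37.7% → Protocol Alpha
Stage I: Regimen Y 237/391 = 60.6%, Protocol Alpha 177/262 = 67.6% → Protocol Alpha
Stage IV: Regimen Y 3/16 = 18.8%, Protocol Alpha 3/10 = 30.0% → Protocol Alpha
Overall: Regimen Y 277/533 = 52.0%, Protocol Alpha 255/471 = 54.1% → Protocol Alpha
Protocol Alpha wins overall and in every disease group — no reversal.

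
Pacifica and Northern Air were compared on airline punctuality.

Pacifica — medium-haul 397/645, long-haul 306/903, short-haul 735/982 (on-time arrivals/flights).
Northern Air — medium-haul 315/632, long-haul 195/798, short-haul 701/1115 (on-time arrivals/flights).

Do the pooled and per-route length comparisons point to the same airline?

Medium-haul: Pacifica 397/645 = 61.6%, Northern Air 315/632 = 49.8% → Pacifica
Long-haul: Pacifica 306/903 = 33.9%, Northern Air 195/798 = 24.4% → Pacifica
Short-haul: Pacifica 735/982 = 74.8%, Northern Air 701/1115 = 62.9% → Pacifica
Overall: Pacifica 1438/2530 = 56.8%, Northern Air 1211/2545 = 47.6% → Pacifica
Pacifica wins overall and in every route group — no reversal.

Yes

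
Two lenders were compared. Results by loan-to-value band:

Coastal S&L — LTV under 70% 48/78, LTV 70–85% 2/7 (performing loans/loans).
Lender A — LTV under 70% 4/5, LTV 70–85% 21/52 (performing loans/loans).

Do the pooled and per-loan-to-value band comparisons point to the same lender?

LTV under 70%: Coastal S&L 48/78 = 61.5%, Lender A 4/5 = 80.0% → Lender A
LTV 70–85%: Coastal S&L 2/7 = 28.6%, Lender A 21/52 = 40.4% → Lender A
Overall: Coastal S&L 50/85 = 58.8%, Lender A 25/57 = 43.9% → Coastal S&L
Lender A wins each loan-to-value group but Coastal S&L wins overall — the comparison reverses. Lender A's loans skew toward LTV 70–85%, which has a lower base rate.

No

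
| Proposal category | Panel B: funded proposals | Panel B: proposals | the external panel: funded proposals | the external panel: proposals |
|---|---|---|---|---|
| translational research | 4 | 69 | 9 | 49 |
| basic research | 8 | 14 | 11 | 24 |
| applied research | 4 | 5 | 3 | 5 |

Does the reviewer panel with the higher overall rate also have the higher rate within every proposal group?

Translational research: Panel B 4/69 = 5.8%, the external panel 9/49 = 18.4% → the external panel
Basic research: Panel B 8/14 = 57.1%, the external panel 11/24 = 45.8% → Panel B
Applied research: Panel B 4/5 = 80.0%, the external panel 3/5 = 60.0% → Panel B
Overall: Panel B 16/88 = 18.2%, the external panel 23/78 = 29.5% → the external panel
Neither sweeps: Panel B wins 2 of 3 groups, the external panel wins 1. The external panel wins overall but not every group — no Simpson reversal.

No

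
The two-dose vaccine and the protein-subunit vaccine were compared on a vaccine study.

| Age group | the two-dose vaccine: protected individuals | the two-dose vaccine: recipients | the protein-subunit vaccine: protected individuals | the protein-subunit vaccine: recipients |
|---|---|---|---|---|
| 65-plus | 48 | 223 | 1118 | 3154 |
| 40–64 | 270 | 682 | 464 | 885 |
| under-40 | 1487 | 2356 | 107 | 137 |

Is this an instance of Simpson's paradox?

Yes

65-plus: the two-dose vaccine 48/223 = 21.5%, the protein-subunit vaccine 1118/3154 = 35.4% → the protein-subunit vaccine
40–64: the two-dose vaccine 270/682 = 39.6%, the protein-subunit vaccine 464/885 = 52.4% → the protein-subunit vaccine
Under-40: the two-dose vaccine 1487/2356 = 63.1%, the protein-subunit vaccine 107/137 = 78.1% → the protein-subunit vaccine
Overall: the two-dose vaccine 1805/3261 = 55.4%, the protein-subunit vaccine 1689/4176 = 40.4% → the two-dose vaccine
The protein-subunit vaccine wins each age group but the two-dose vaccine wins overall — the comparison reverses. The protein-subunit vaccine's recipients skew toward 65-plus, which has a lower base rate.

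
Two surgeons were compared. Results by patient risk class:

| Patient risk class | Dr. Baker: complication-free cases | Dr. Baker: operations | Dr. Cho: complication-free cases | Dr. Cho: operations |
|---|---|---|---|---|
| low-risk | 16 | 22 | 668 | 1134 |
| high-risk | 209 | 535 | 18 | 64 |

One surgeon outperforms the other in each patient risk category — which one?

Low-risk: Dr. Baker 16/22 = 72.7%, Dr. Cho 668/1134 = 58.9% → Dr. Baker
High-risk: Dr. Baker 209/535 = 39.1%, Dr. Cho 18/64 = 28.1% → Dr. Baker
Dr. Baker has the higher rate in both groups.

Dr. Baker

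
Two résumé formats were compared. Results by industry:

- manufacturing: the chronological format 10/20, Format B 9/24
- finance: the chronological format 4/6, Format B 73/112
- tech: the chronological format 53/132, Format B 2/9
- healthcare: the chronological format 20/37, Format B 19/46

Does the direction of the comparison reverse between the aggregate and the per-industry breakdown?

Yes

Manufacturing: the chronological format 10/20 = 50.0%, Format B 9/24 = 37.5% → the chronological format
Finance: the chronological format 4/6 = 66.7%, Format B 73/112 = 65.2% → the chronological format
Tech: the chronological format 53/132 = 40.2%, Format B 2/9 = 22.2% → the chronological format
Healthcare: the chronological format 20/37 = 54.1%, Format B 19/46 = 41.3% → the chronological format
Overall: the chronological format 87/195 = 44.6%, Format B 103/191 = 53.9% → Format B
The chronological format wins each industry group but Format B wins overall — the comparison reverses. The chronological format's applications skew toward tech, which has a lower base rate.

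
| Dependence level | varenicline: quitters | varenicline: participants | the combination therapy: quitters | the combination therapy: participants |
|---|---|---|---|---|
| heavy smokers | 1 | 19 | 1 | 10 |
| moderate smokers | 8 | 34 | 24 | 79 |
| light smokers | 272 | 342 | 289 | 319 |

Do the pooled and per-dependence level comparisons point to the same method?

Yes

Heavy smokers: varenicline 1/19 = 5.3%, the combination therapy 1/10 = 10.0% → the combination therapy
Moderate smokers: varenicline 8/34 = 23.5%, the combination therapy 24/79 = 30.4% → the combination therapy
Light smokers: varenicline 272/342 = 79.5%, the combination therapy 289/319 = 90.6% → the combination therapy
Overall: varenicline 281/395 = 71.1%, the combination therapy 314/408 = 77.0% → the combination therapy
The combination therapy wins overall and in every dependence group — no reversal.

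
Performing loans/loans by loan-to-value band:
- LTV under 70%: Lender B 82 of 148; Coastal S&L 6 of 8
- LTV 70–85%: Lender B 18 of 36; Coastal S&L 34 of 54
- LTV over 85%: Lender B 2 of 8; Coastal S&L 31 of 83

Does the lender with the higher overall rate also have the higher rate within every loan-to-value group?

LTV under 70%: Lender B 82/148 = 55.4%, Coastal S&L 6/8 = 75.0% → Coastal S&L
LTV 70–85%: Lender B 18/36 = 50.0%, Coastal S&L 34/54 = 63.0% → Coastal S&L
LTV over 85%: Lender B 2/8 = 25.0%, Coastal S&L 31/83 = 37.3% → Coastal S&L
Overall: Lender B 102/192 = 53.1%, Coastal S&L 71/145 = 49.0% → Lender B
Coastal S&L wins each loan-to-value group but Lender B wins overall — the comparison reverses. Coastal S&L's loans skew toward LTV over 85%, which has a lower base rate.

No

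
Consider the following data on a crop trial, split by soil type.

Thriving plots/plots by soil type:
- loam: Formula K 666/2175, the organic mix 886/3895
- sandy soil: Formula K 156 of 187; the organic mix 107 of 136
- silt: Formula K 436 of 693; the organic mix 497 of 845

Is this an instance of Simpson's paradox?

No

Loam: Formula K 666/2175 = 30.6%, the organic mix 886/3895 = 22.7% → Formula K
Sandy soil: Formula K 156/187 = 83.4%, the organic mix 107/136 = 78.7% → Formula K
Silt: Formula K 436/693 = 62.9%, the organic mix 497/845 = 58.8% → Formula K
Overall: Formula K 1258/3055 = 41.2%, the organic mix 1490/4876 = 30.6% → Formula K
Formula K wins overall and in every soil group — no reversal.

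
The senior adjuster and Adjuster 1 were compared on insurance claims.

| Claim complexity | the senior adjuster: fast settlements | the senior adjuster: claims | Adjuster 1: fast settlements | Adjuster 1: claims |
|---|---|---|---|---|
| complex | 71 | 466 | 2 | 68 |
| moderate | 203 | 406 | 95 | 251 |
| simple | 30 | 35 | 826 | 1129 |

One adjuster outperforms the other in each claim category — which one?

Complex: the senior adjuster 71/466 = 15.2%, Adjuster 1 2/68 = 2.9% → the senior adjuster
Moderate: the senior adjuster 203/406 = 50.0%, Adjuster 1 95/251 = 37.8% → the senior adjuster
Simple: the senior adjuster 30/35 = 85.7%, Adjuster 1 826/1129 = 73.2% → the senior adjuster
The senior adjuster has the higher rate in all 3 groups.

the senior adjuster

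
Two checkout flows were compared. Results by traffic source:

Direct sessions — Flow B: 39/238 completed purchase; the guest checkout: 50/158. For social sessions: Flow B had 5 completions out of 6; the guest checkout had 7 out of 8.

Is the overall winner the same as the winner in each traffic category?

Direct: Flow B 39/238 = 16.4%, the guest checkout 50/158 = 31.6% → the guest checkout
Social: Flow B 5/6 = 83.3%, the guest checkout 7/8 = 87.5% → the guest checkout
Overall: Flow B 44/244 = 18.0%, the guest checkout 57/166 = 34.3% → the guest checkout
The guest checkout wins overall and in every traffic group — no reversal.

Yes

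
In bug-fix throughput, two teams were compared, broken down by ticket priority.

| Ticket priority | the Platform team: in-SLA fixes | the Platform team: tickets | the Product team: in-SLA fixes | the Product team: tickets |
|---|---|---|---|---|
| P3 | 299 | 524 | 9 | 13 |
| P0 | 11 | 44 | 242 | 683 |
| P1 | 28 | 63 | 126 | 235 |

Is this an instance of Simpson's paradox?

P3: the Platform team 299/524 = 57.1%, the Product team 9/13 = 69.2% → the Product team
P0: the Platform team 11/44 = 25.0%, the Product team 242/683 = 35.4% → the Product team
P1: the Platform team 28/63 = 44.4%, the Product team 126/235 = 53.6% → the Product team
Overall: the Platform team 338/631 = 53.6%, the Product team 377/931 = 40.5% → the Platform team
The Product team wins each ticket group but the Platform team wins overall — the comparison reverses. The Product team's tickets skew toward P0, which has a lower base rate.

Yes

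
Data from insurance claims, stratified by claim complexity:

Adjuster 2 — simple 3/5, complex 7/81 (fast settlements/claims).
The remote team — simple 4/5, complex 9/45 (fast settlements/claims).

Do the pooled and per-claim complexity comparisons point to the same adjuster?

Yes

Simple: Adjuster 2 3/5 = 60.0%, the remote team 4/5 = 80.0% → the remote team
Complex: Adjuster 2 7/81 = 8.6%, the remote team 9/45 = 20.0% → the remote team
Overall: Adjuster 2 10/86 = 11.6%, the remote team 13/50 = 26.0% → the remote team
The remote team wins overall and in every claim group — no reversal.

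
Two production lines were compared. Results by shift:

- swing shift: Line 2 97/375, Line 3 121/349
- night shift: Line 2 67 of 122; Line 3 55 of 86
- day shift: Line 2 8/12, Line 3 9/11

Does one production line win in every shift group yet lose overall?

No

Swing shift: Line 2 97/375 = 25.9%, Line 3 121/349 = 34.7% → Line 3
Night shift: Line 2 67/122 = 54.9%, Line 3 55/86 = 64.0% → Line 3
Day shift: Line 2 8/12 = 66.7%, Line 3 9/11 = 81.8% → Line 3
Overall: Line 2 172/509 = 33.8%, Line 3 185/446 = 41.5% → Line 3
Line 3 wins overall and in every shift group — no reversal.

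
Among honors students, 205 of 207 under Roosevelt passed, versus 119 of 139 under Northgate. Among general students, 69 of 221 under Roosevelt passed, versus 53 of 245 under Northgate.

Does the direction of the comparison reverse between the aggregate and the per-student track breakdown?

No

Honors: Roosevelt 205/207 = 99.0%, Northgate 119/139 = 85.6% → Roosevelt
General: Roosevelt 69/221 = 31.2%, Northgate 53/245 = 21.6% → Roosevelt
Overall: Roosevelt 274/428 = 64.0%, Northgate 172/384 = 44.8% → Roosevelt
Roosevelt wins overall and in every student group — no reversal.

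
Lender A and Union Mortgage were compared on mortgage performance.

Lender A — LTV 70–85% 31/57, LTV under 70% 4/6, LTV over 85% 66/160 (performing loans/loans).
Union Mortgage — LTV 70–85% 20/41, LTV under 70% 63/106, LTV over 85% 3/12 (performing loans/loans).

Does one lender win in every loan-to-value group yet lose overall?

LTV 70–85%: Lender A 31/57 = 54.4%, Union Mortgage 20/41 = 48.8% → Lender A
LTV under 70%: Lender A 4/6 = 66.7%, Union Mortgage 63/106 = 59.4% → Lender A
LTV over 85%: Lender A 66/160 = 41.2%, Union Mortgage 3/12 = 25.0% → Lender A
Overall: Lender A 101/223 = 45.3%, Union Mortgage 86/159 = 54.1% → Union Mortgage
Lender A wins each loan-to-value group but Union Mortgage wins overall — the comparison reverses. Lender A's loans skew toward LTV over 85%, which has a lower base rate.

Yes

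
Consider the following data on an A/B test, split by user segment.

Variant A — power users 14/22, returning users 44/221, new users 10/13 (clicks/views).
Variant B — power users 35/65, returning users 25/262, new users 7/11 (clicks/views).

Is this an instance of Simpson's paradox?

Power users: Variant A 14/22 = 63.6%, Variant B 35/65 = 53.8% → Variant A
Returning users: Variant A 44/221 = 19.9%, Variant B 25/262 = 9.5% → Variant A
New users: Variant A 10/13 = 76.9%, Variant B 7/11 = 63.6% → Variant A
Overall: Variant A 68/256 = 26.6%, Variant B 67/338 = 19.8% → Variant A
Variant A wins overall and in every user group — no reversal.

No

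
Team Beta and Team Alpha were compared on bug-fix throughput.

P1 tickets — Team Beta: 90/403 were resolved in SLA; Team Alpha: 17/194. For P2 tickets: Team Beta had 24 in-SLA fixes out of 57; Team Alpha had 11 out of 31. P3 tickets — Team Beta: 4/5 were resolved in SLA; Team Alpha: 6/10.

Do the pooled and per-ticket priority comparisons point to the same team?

P1: Team Beta 90/403 = 22.3%, Team Alpha 17/194 = 8.8% → Team Beta
P2: Team Beta 24/57 = 42.1%, Team Alpha 11/31 = 35.5% → Team Beta
P3: Team Beta 4/5 = 80.0%, Team Alpha 6/10 = 60.0% → Team Beta
Overall: Team Beta 118/465 = 25.4%, Team Alpha 34/235 = 14.5% → Team Beta
Team Beta wins overall and in every ticket group — no reversal.

Yes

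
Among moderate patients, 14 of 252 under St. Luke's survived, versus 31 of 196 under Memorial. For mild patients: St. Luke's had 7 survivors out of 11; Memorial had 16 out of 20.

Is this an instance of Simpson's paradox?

Moderate: St. Luke's 14/252 = 5.6%, Memorial 31/196 = 15.8% → Memorial
Mild: St. Luke's 7/11 = 63.6%, Memorial 16/20 = 80.0% → Memorial
Overall: St. Luke's 21/263 = 8.0%, Memorial 47/216 = 21.8% → Memorial
Memorial wins overall and in every case group — no reversal.

No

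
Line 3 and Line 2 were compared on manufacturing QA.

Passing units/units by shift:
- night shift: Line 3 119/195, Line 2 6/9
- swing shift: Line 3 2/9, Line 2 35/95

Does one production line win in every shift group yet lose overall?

Night shift: Line 3 119/195 = 61.0%, Line 2 6/9 = 66.7% → Line 2
Swing shift: Line 3 2/9 = 22.2%, Line 2 35/95 = 36.8% → Line 2
Overall: Line 3 121/204 = 59.3%, Line 2 41/104 = 39.4% → Line 3
Line 2 wins each shift group but Line 3 wins overall — the comparison reverses. Line 2's units skew toward swing shift, which has a lower base rate.

Yes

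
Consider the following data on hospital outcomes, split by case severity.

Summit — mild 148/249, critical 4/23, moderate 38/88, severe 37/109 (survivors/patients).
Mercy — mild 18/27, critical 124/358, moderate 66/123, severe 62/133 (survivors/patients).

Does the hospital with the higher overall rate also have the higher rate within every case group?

No

Mild: Summit 148/249 = 59.4%, Mercy 18/27 = 66.7% → Mercy
Critical: Summit 4/23 = 17.4%, Mercy 124/358 = 34.6% → Mercy
Moderate: Summit 38/88 = 43.2%, Mercy 66/123 = 53.7% → Mercy
Severe: Summit 37/109 = 33.9%, Mercy 62/133 = 46.6% → Mercy
Overall: Summit 227/469 = 48.4%, Mercy 270/641 = 42.1% → Summit
Mercy wins each case group but Summit wins overall — the comparison reverses. Mercy's patients skew toward critical, which has a lower base rate.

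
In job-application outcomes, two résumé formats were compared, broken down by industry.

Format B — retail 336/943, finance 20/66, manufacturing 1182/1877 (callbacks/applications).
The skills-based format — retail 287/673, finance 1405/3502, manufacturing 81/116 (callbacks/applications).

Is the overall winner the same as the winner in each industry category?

Retail: Format B 336/943 = 35.6%, the skills-based format 287/673 = 42.6% → the skills-based format
Finance: Format B 20/66 = 30.3%, the skills-based format 1405/3502 = 40.1% → the skills-based format
Manufacturing: Format B 1182/1877 = 63.0%, the skills-based format 81/116 = 69.8% → the skills-based format
Overall: Format B 1538/2886 = 53.3%, the skills-based format 1773/4291 = 41.3% → Format B
The skills-based format wins each industry group but Format B wins overall — the comparison reverses. The skills-based format's applications skew toward finance, which has a lower base rate.

No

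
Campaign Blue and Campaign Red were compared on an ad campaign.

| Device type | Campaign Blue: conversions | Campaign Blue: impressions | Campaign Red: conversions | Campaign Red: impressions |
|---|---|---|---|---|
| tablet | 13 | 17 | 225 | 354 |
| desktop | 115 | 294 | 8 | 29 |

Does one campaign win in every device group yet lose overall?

Yes

Tablet: Campaign Blue 13/17 = 76.5%, Campaign Red 225/354 = 63.6% → Campaign Blue
Desktop: Campaign Blue 115/294 = 39.1%, Campaign Red 8/29 = 27.6% → Campaign Blue
Overall: Campaign Blue 128/311 = 41.2%, Campaign Red 233/383 = 60.8% → Campaign Red
Campaign Blue wins each device group but Campaign Red wins overall — the comparison reverses. Campaign Blue's impressions skew toward desktop, which has a lower base rate.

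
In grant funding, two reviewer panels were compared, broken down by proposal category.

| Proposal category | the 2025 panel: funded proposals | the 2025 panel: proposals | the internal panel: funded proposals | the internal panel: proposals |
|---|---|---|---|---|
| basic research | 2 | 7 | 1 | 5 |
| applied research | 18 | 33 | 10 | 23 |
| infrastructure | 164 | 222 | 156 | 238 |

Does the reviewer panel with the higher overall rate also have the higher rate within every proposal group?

Basic research: the 2025 panel 2/7 = 28.6%, the internal panel 1/5 = 20.0% → the 2025 panel
Applied research: the 2025 panel 18/33 = 54.5%, the internal panel 10/23 = 43.5% → the 2025 panel
Infrastructure: the 2025 panel 164/222 = 73.9%, the internal panel 156/238 = 65.5% → the 2025 panel
Overall: the 2025 panel 184/262 = 70.2%, the internal panel 167/266 = 62.8% → the 2025 panel
The 2025 panel wins overall and in every proposal group — no reversal.

Yes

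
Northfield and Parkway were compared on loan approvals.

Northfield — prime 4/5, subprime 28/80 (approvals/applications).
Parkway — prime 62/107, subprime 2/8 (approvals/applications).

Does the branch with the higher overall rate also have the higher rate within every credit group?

Prime: Northfield 4/5 = 80.0%, Parkway 62/107 = 57.9% → Northfield
Subprime: Northfield 28/80 = 35.0%, Parkway 2/8 = 25.0% → Northfield
Overall: Northfield 32/85 = 37.6%, Parkway 64/115 = 55.7% → Parkway
Northfield wins each credit group but Parkway wins overall — the comparison reverses. Northfield's applications skew toward subprime, which has a lower base rate.

No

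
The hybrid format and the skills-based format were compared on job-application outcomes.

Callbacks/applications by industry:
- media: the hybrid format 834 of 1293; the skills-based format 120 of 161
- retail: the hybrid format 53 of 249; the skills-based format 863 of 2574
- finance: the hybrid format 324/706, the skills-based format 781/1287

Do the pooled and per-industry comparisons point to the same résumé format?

Media: the hybrid format 834/1293 = 64.5%, the skills-based format 120/161 = 74.5% → the skills-based format
Retail: the hybrid format 53/249 = 21.3%, the skills-based format 863/2574 = 33.5% → the skills-based format
Finance: the hybrid format 324/706 = 45.9%, the skills-based format 781/1287 = 60.7% → the skills-based format
Overall: the hybrid format 1211/2248 = 53.9%, the skills-based format 1764/4022 = 43.9% → the hybrid format
The skills-based format wins each industry group but the hybrid format wins overall — the comparison reverses. The skills-based format's applications skew toward retail, which has a lower base rate.

No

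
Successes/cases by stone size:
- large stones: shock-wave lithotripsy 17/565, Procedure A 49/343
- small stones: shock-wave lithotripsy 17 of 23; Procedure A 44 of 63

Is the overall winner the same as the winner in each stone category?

No

Large stones: shock-wave lithotripsy 17/565 = 3.0%, Procedure A 49/343 = 14.3% → Procedure A
Small stones: shock-wave lithotripsy 17/23 = 73.9%, Procedure A 44/63 = 69.8% → shock-wave lithotripsy
Overall: shock-wave lithotripsy 34/588 = 5.8%, Procedure A 93/406 = 22.9% → Procedure A
Neither sweeps: shock-wave lithotripsy wins 1 of 2 groups, Procedure A wins 1. Procedure A wins overall but not every group — no Simpson reversal.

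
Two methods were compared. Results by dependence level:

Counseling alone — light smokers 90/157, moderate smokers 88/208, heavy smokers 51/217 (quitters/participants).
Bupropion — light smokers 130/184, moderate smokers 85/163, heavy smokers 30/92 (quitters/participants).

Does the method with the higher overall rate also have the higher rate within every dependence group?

Light smokers: counseling alone 90/157 = 57.3%, bupropion 130/184 = 70.7% → bupropion
Moderate smokers: counseling alone 88/208 = 42.3%, bupropion 85/163 = 52.1% → bupropion
Heavy smokers: counseling alone 51/217 = 23.5%, bupropion 30/92 = 32.6% → bupropion
Overall: counseling alone 229/582 = 39.3%, bupropion 245/439 = 55.8% → bupropion
Bupropion wins overall and in every dependence group — no reversal.

Yes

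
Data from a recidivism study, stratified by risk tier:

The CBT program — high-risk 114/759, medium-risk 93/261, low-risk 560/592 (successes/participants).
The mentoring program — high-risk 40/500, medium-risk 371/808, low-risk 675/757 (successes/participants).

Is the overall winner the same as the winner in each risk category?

No

High-risk: the CBT program 114/759 = 15.0%, the mentoring program 40/500 = 8.0% → the CBT program
Medium-risk: the CBT program 93/261 = 35.6%, the mentoring program 371/808 = 45.9% → the mentoring program
Low-risk: the CBT program 560/592 = 94.6%, the mentoring program 675/757 = 89.2% → the CBT program
Overall: the CBT program 767/1612 = 47.6%, the mentoring program 1086/2065 = 52.6% → the mentoring program
Neither sweeps: the CBT program wins 2 of 3 groups, the mentoring program wins 1. The mentoring program wins overall but not every group — no Simpson reversal.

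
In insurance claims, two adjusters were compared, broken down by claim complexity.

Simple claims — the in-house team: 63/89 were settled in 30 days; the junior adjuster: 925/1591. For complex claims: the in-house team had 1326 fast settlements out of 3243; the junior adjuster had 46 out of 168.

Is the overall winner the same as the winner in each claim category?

No

Simple: the in-house team 63/89 = 70.8%, the junior adjuster 925/1591 = 58.1% → the in-house team
Complex: the in-house team 1326/3243 = 40.9%, the junior adjuster 46/168 = 27.4% → the in-house team
Overall: the in-house team 1389/3332 = 41.7%, the junior adjuster 971/1759 = 55.2% → the junior adjuster
The in-house team wins each claim group but the junior adjuster wins overall — the comparison reverses. The in-house team's claims skew toward complex, which has a lower base rate.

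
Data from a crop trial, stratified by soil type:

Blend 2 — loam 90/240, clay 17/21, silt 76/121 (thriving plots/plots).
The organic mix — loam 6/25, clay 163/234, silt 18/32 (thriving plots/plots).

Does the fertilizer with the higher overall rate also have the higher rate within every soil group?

Loam: Blend 2 90/240 = 37.5%, the organic mix 6/25 = 24.0% → Blend 2
Clay: Blend 2 17/21 = 81.0%, the organic mix 163/234 = 69.7% → Blend 2
Silt: Blend 2 76/121 = 62.8%, the organic mix 18/32 = 56.2% → Blend 2
Overall: Blend 2 183/382 = 47.9%, the organic mix 187/291 = 64.3% → the organic mix
Blend 2 wins each soil group but the organic mix wins overall — the comparison reverses. Blend 2's plots skew toward loam, which has a lower base rate.

No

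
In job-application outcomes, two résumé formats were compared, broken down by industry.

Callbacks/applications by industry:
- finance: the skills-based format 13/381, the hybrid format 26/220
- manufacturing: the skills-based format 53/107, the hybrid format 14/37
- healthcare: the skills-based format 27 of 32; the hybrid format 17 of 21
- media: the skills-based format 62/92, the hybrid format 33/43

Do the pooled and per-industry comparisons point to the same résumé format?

Finance: the skills-based format 13/381 = 3.4%, the hybrid format 26/220 = 11.8% → the hybrid format
Manufacturing: the skills-based format 53/107 = 49.5%, the hybrid format 14/37 = 37.8% → the skills-based format
Healthcare: the skills-based format 27/32 = 84.4%, the hybrid format 17/21 = 81.0% → the skills-based format
Media: the skills-based format 62/92 = 67.4%, the hybrid format 33/43 = 76.7% → the hybrid format
Overall: the skills-based format 155/612 = 25.3%, the hybrid format 90/321 = 28.0% → the hybrid format
Neither sweeps: the skills-based format wins 2 of 4 groups, the hybrid format wins 2. The hybrid format wins overall but not every group — no Simpson reversal.

No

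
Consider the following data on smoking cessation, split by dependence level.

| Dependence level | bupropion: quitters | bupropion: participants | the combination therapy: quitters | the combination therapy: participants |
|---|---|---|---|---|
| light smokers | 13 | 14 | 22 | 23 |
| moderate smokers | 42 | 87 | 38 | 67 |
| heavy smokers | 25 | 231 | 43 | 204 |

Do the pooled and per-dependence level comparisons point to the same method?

Light smokers: bupropion 13/14 = 92.9%, the combination therapy 22/23 = 95.7% → the combination therapy
Moderate smokers: bupropion 42/87 = 48.3%, the combination therapy 38/67 = 56.7% → the combination therapy
Heavy smokers: bupropion 25/231 = 10.8%, the combination therapy 43/204 = 21.1% → the combination therapy
Overall: bupropion 80/332 = 24.1%, the combination therapy 103/294 = 35.0% → the combination therapy
The combination therapy wins overall and in every dependence group — no reversal.

Yes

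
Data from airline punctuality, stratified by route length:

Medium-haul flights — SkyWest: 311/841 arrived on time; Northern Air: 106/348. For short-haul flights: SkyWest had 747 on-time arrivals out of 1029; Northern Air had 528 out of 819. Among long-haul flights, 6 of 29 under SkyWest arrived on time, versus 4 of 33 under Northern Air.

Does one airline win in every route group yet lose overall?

Medium-haul: SkyWest 311/841 = 37.0%, Northern Air 106/348 = 30.5% → SkyWest
Short-haul: SkyWest 747/1029 = 72.6%, Northern Air 528/819 = 64.5% → SkyWest
Long-haul: SkyWest 6/29 = 20.7%, Northern Air 4/33 = 12.1% → SkyWest
Overall: SkyWest 1064/1899 = 56.0%, Northern Air 638/1200 = 53.2% → SkyWest
SkyWest wins overall and in every route group — no reversal.

No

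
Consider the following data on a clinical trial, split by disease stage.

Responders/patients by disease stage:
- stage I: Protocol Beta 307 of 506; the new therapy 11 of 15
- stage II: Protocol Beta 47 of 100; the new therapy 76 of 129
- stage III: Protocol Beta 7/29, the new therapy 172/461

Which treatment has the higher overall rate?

Stage I: Protocol Beta 307/506 = 60.7%, the new therapy 11/15 = 73.3% → the new therapy
Stage II: Protocol Beta 47/100 = 47.0%, the new therapy 76/129 = 58.9% → the new therapy
Stage III: Protocol Beta 7/29 = 24.1%, the new therapy 172/461 = 37.3% → the new therapy
Overall: Protocol Beta 361/635 = 56.9%, the new therapy 259/605 = 42.8% → Protocol Beta
(The new therapy wins every disease group but Protocol Beta wins overall — the new therapy's patients skew toward the low-rate stage III group.)

Protocol Beta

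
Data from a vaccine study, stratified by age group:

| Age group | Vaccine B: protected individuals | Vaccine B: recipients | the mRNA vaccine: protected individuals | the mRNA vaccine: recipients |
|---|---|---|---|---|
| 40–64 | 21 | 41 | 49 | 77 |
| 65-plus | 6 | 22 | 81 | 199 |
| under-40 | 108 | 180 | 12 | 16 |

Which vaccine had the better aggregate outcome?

40–64: Vaccine B 21/41 = 51.2%, the mRNA vaccine 49/77 = 63.6% → the mRNA vaccine
65-plus: Vaccine B 6/22 = 27.3%, the mRNA vaccine 81/199 = 40.7% → the mRNA vaccine
Under-40: Vaccine B 108/180 = 60.0%, the mRNA vaccine 12/16 = 75.0% → the mRNA vaccine
Overall: Vaccine B 135/243 = 55.6%, the mRNA vaccine 142/292 = 48.6% → Vaccine B
(The mRNA vaccine wins every age group but Vaccine B wins overall — the mRNA vaccine's recipients skew toward the low-rate 65-plus group.)

Vaccine B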